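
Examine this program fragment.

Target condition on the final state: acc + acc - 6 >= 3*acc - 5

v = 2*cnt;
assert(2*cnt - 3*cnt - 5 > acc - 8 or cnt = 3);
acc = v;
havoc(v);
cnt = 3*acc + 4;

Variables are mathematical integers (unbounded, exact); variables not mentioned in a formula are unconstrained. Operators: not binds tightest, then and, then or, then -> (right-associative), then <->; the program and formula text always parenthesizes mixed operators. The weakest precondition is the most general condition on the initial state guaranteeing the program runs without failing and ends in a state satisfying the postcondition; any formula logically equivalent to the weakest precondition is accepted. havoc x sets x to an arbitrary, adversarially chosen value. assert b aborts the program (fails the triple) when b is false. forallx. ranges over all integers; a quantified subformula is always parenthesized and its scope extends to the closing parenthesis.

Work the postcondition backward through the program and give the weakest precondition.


Working backward. After the program, the postcondition acc + acc - 6 >= 3*acc - 5 must hold; in canonical form it is acc <= -1.
Before cnt := 3*acc + 4: acc <= -1
Before havoc v: acc <= -1
Before acc := v: v <= -1
Before assert 2*cnt - 3*cnt - 5 > acc - 8 or cnt = 3: (acc + cnt < 3 or cnt = 3) and v <= -1
Before v := 2*cnt: (acc + cnt < 3 or cnt = 3) and 2*cnt <= -1
Answer: WP = (acc + cnt < 3 or cnt = 3) and 2*cnt <= -1


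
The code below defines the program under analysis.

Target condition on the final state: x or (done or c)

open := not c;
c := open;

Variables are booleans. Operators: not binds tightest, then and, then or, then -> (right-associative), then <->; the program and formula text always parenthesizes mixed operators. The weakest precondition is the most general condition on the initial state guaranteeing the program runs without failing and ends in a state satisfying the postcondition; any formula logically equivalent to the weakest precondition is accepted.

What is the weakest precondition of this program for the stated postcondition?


Working backward. After the program, the postcondition x or (done or c) must hold; in canonical form it is x or done or c.
Before c := open: x or done or open
Before open := not c: x or done or (not c)
Answer: WP = x or done or (not c)


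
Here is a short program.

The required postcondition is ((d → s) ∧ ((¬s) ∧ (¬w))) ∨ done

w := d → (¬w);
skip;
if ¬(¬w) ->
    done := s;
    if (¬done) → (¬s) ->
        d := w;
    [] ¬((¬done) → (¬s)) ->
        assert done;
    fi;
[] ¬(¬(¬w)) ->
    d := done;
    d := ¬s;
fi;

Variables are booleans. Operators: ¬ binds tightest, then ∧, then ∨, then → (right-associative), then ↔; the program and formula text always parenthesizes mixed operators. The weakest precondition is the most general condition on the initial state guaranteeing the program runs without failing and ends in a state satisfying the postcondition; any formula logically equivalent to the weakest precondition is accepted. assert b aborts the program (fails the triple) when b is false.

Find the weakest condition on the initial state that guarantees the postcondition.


Working backward. After the program, the postcondition ((d → s) ∧ ((¬s) ∧ (¬w))) ∨ done must hold; in canonical form it is ((d → s) ∧ (¬s) ∧ (¬w)) ∨ done.
Then branch requires ((w → s) ∧ (¬s) ∧ (¬w)) ∨ s; else branch requires (((¬s) → s) ∧ (¬s) ∧ (¬w)) ∨ done.
Before the if: (w → (((w → s) ∧ (¬s) ∧ (¬w)) ∨ s)) ∧ ((¬w) → ((((¬s) → s) ∧ (¬s) ∧ (¬w)) ∨ done))
Before skip: (w → (((w → s) ∧ (¬s) ∧ (¬w)) ∨ s)) ∧ ((¬w) → ((((¬s) → s) ∧ (¬s) ∧ (¬w)) ∨ done))
Before w := d → (¬w): ((d → (¬w)) → ((((d → (¬w)) → s) ∧ (¬s) ∧ (¬(d → (¬w)))) ∨ s)) ∧ ((¬(d → (¬w))) → ((((¬s) → s) ∧ (¬s) ∧ (¬(d → (¬w)))) ∨ done))
Answer: WP = ((d → (¬w)) → ((((d → (¬w)) → s) ∧ (¬s) ∧ (¬(d → (¬w)))) ∨ s)) ∧ ((¬(d → (¬w))) → ((((¬s) → s) ∧ (¬s) ∧ (¬(d → (¬w)))) ∨ done))


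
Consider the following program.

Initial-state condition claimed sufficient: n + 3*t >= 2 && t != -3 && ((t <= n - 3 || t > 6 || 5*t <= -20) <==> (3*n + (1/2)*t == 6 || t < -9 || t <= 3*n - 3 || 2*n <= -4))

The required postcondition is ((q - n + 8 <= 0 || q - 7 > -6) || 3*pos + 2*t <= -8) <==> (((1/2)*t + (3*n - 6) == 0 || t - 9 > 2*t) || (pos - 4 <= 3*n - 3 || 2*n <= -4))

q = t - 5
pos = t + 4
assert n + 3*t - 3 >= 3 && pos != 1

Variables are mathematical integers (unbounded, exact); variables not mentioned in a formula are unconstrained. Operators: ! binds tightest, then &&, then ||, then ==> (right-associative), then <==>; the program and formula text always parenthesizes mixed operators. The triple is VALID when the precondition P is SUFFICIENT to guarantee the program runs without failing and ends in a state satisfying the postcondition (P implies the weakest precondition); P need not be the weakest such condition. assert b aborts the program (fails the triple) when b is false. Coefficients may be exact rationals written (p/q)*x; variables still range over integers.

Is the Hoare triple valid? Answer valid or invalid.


Working backward. After the program, the postcondition ((q - n + 8 <= 0 || q - 7 > -6) || 3*pos + 2*t <= -8) <==> (((1/2)*t + (3*n - 6) == 0 || t - 9 > 2*t) || (pos - 4 <= 3*n - 3 || 2*n <= -4)) must hold; in canonical form it is (q <= n - 8 || q > 1 || 3*pos + 2*t <= -8) <==> (3*n + (1/2)*t == 6 || t < -9 || pos <= 3*n + 1 || 2*n <= -4).
Before assert n + 3*t - 3 >= 3 && pos != 1: n + 3*t >= 6 && pos != 1 && ((q <= n - 8 || q > 1 || 3*pos + 2*t <= -8) <==> (3*n + (1/2)*t == 6 || t < -9 || pos <= 3*n + 1 || 2*n <= -4))
Before pos := t + 4: n + 3*t >= 6 && t != -3 && ((q <= n - 8 || q > 1 || 5*t <= -20) <==> (3*n + (1/2)*t == 6 || t < -9 || t <= 3*n - 3 || 2*n <= -4))
Before q := t - 5: n + 3*t >= 6 && t != -3 && ((t <= n - 3 || t > 6 || 5*t <= -20) <==> (3*n + (1/2)*t == 6 || t < -9 || t <= 3*n - 3 || 2*n <= -4))
The weakest precondition is n + 3*t >= 6 && t != -3 && ((t <= n - 3 || t > 6 || 5*t <= -20) <==> (3*n + (1/2)*t == 6 || t < -9 || t <= 3*n - 3 || 2*n <= -4)).
Check whether n + 3*t >= 2 && t != -3 && ((t <= n - 3 || t > 6 || 5*t <= -20) <==> (3*n + (1/2)*t == 6 || t < -9 || t <= 3*n - 3 || 2*n <= -4)) implies it.
Countermodel: at the initial state n = -1, t = 1, the precondition holds but the weakest precondition fails.
Answer: invalid


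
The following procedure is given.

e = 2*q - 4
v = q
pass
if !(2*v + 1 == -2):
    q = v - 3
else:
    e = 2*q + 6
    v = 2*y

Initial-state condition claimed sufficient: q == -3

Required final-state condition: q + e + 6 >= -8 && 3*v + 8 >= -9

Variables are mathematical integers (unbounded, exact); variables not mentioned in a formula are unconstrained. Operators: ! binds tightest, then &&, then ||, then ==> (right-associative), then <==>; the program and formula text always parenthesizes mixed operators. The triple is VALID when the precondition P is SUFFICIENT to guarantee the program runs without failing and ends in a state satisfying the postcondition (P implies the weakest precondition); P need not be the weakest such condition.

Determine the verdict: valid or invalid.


Working backward. After the program, the postcondition q + e + 6 >= -8 && 3*v + 8 >= -9 must hold; in canonical form it is e + q >= -14 && 3*v >= -17.
Then branch requires e + v >= -11 && 3*v >= -17; else branch requires 3*q >= -20 && 6*y >= -17.
Before the if: ((!(2*v == -3)) ==> (e + v >= -11 && 3*v >= -17)) && (2*v == -3 ==> (3*q >= -20 && 6*y >= -17))
Before skip: ((!(2*v == -3)) ==> (e + v >= -11 && 3*v >= -17)) && (2*v == -3 ==> (3*q >= -20 && 6*y >= -17))
Before v := q: ((!(2*q == -3)) ==> (e + q >= -11 && 3*q >= -17)) && (2*q == -3 ==> (3*q >= -20 && 6*y >= -17))
Before e := 2*q - 4: ((!(2*q == -3)) ==> (3*q >= -7 && 3*q >= -17)) && (2*q == -3 ==> (3*q >= -20 && 6*y >= -17))
The weakest precondition is ((!(2*q == -3)) ==> (3*q >= -7 && 3*q >= -17)) && (2*q == -3 ==> (3*q >= -20 && 6*y >= -17)).
Check whether q == -3 implies it.
Countermodel: at the initial state q = -3, y = 0, the precondition holds but the weakest precondition fails.
Answer: invalid


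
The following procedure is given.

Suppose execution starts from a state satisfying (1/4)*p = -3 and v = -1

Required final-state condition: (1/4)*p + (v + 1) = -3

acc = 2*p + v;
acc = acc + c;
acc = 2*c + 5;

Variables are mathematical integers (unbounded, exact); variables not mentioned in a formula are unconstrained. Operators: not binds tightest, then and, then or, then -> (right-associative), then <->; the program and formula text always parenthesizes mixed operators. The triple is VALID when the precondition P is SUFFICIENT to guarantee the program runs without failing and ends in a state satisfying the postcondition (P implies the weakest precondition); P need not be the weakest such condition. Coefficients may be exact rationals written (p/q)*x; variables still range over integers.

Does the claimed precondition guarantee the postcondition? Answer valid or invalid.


Working backward. After the program, the postcondition (1/4)*p + (v + 1) = -3 must hold; in canonical form it is (1/4)*p + v = -4.
Before acc := 2*c + 5: (1/4)*p + v = -4
Before acc := acc + c: (1/4)*p + v = -4
Before acc := 2*p + v: (1/4)*p + v = -4
The weakest precondition is (1/4)*p + v = -4.
Check whether (1/4)*p = -3 and v = -1 implies it.
Every state satisfying the precondition satisfies the weakest precondition: the implication holds.
Answer: valid


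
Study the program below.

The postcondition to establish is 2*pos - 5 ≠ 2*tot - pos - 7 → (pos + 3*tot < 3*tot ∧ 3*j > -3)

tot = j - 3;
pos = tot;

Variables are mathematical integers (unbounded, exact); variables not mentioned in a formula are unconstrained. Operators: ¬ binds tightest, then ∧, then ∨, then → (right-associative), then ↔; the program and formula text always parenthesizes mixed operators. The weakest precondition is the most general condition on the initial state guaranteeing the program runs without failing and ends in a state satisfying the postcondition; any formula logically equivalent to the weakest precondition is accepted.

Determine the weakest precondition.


Working backward. After the program, the postcondition 2*pos - 5 ≠ 2*tot - pos - 7 → (pos + 3*tot < 3*tot ∧ 3*j > -3) must hold; in canonical form it is 3*pos ≠ 2*tot - 2 → (pos < 0 ∧ 3*j > -3).
Before pos := tot: tot ≠ -2 → (tot < 0 ∧ 3*j > -3)
Before tot := j - 3: j ≠ 1 → (j < 3 ∧ 3*j > -3)
Answer: WP = j ≠ 1 → (j < 3 ∧ 3*j > -3)


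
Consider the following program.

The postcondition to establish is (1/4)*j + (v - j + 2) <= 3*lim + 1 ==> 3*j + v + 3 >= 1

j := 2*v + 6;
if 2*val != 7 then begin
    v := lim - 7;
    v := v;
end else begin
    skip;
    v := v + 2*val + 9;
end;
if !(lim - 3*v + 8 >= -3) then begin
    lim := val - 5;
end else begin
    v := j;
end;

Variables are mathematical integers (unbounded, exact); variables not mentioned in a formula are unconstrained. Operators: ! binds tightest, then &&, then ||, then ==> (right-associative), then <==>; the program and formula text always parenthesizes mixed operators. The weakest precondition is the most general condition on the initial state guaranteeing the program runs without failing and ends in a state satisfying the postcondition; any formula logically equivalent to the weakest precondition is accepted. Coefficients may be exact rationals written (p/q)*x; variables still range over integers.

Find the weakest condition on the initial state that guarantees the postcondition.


Working backward. After the program, the postcondition (1/4)*j + (v - j + 2) <= 3*lim + 1 ==> 3*j + v + 3 >= 1 must hold; in canonical form it is v <= (3/4)*j + 3*lim - 1 ==> 3*j + v >= -2.
Then branch requires v <= (3/4)*j + 3*val - 16 ==> 3*j + v >= -2; else branch requires (1/4)*j <= 3*lim - 1 ==> 4*j >= -2.
Before the if: ((!(lim >= 3*v - 11)) ==> (v <= (3/4)*j + 3*val - 16 ==> 3*j + v >= -2)) && (lim >= 3*v - 11 ==> ((1/4)*j <= 3*lim - 1 ==> 4*j >= -2))
Then branch requires ((!(2*lim <= 32)) ==> (lim <= (3/4)*j + 3*val - 9 ==> 3*j + lim >= 5)) && (2*lim <= 32 ==> ((1/4)*j <= 3*lim - 1 ==> 4*j >= -2)); else branch requires ((!(lim >= 3*v + 6*val + 16)) ==> (v <= (3/4)*j + val - 25 ==> 3*j + v + 2*val >= -11)) && (lim >= 3*v + 6*val + 16 ==> ((1/4)*j <= 3*lim - 1 ==> 4*j >= -2)).
Before the if: (2*val != 7 ==> (((!(2*lim <= 32)) ==> (lim <= (3/4)*j + 3*val - 9 ==> 3*j + lim >= 5)) && (2*lim <= 32 ==> ((1/4)*j <= 3*lim - 1 ==> 4*j >= -2)))) && ((!(2*val != 7)) ==> (((!(lim >= 3*v + 6*val + 16)) ==> (v <= (3/4)*j + val - 25 ==> 3*j + v + 2*val >= -11)) && (lim >= 3*v + 6*val + 16 ==> ((1/4)*j <= 3*lim - 1 ==> 4*j >= -2))))
Before j := 2*v + 6: (2*val != 7 ==> (((!(2*lim <= 32)) ==> (lim <= (3/2)*v + 3*val - 9/2 ==> lim + 6*v >= -13)) && (2*lim <= 32 ==> ((1/2)*v <= 3*lim - 5/2 ==> 8*v >= -26)))) && ((!(2*val != 7)) ==> (((!(lim >= 3*v + 6*val + 16)) ==> ((1/2)*v + val >= 41/2 ==> 7*v + 2*val >= -29)) && (lim >= 3*v + 6*val + 16 ==> ((1/2)*v <= 3*lim - 5/2 ==> 8*v >= -26))))
Answer: WP = (2*val != 7 ==> (((!(2*lim <= 32)) ==> (lim <= (3/2)*v + 3*val - 9/2 ==> lim + 6*v >= -13)) && (2*lim <= 32 ==> ((1/2)*v <= 3*lim - 5/2 ==> 8*v >= -26)))) && ((!(2*val != 7)) ==> (((!(lim >= 3*v + 6*val + 16)) ==> ((1/2)*v + val >= 41/2 ==> 7*v + 2*val >= -29)) && (lim >= 3*v + 6*val + 16 ==> ((1/2)*v <= 3*lim - 5/2 ==> 8*v >= -26))))


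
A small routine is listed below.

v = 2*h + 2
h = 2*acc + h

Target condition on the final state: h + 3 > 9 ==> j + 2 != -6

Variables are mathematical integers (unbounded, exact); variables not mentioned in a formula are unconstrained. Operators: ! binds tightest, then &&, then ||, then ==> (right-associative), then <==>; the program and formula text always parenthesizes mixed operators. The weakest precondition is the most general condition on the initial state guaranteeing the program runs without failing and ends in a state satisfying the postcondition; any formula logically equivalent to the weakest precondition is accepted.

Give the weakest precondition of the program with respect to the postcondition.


Working backward. After the program, the postcondition h + 3 > 9 ==> j + 2 != -6 must hold; in canonical form it is h > 6 ==> j != -8.
Before h := 2*acc + h: 2*acc + h > 6 ==> j != -8
Before v := 2*h + 2: 2*acc + h > 6 ==> j != -8
Answer: WP = 2*acc + h > 6 ==> j != -8


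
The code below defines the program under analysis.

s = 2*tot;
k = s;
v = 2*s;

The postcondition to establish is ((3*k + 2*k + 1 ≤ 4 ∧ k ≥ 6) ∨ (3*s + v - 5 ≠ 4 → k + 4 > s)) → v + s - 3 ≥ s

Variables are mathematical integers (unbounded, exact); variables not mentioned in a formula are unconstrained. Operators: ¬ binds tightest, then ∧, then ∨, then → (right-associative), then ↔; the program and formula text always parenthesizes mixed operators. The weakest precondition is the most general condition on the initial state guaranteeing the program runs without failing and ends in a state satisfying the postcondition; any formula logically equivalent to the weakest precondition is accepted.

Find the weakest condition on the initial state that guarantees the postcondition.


Working backward. After the program, the postcondition ((3*k + 2*k + 1 ≤ 4 ∧ k ≥ 6) ∨ (3*s + v - 5 ≠ 4 → k + 4 > s)) → v + s - 3 ≥ s must hold; in canonical form it is ((5*k ≤ 3 ∧ k ≥ 6) ∨ (3*s + v ≠ 9 → k > s - 4)) → v ≥ 3.
Before v := 2*s: ((5*k ≤ 3 ∧ k ≥ 6) ∨ (5*s ≠ 9 → k > s - 4)) → 2*s ≥ 3
Before k := s: 2*s ≥ 3
Before s := 2*tot: 4*tot ≥ 3
Answer: WP = 4*tot ≥ 3


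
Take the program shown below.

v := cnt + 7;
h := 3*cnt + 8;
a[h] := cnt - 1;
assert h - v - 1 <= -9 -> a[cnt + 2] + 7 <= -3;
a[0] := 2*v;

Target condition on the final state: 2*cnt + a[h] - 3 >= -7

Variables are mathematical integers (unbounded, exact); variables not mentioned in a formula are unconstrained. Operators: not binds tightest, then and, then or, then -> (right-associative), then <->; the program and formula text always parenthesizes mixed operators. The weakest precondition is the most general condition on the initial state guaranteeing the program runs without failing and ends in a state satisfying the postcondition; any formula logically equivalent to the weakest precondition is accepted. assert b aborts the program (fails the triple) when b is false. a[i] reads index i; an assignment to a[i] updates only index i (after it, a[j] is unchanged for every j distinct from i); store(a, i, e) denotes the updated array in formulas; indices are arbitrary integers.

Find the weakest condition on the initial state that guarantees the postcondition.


Working backward. After the program, the postcondition 2*cnt + a[h] - 3 >= -7 must hold; in canonical form it is a[h] + 2*cnt >= -4.
Before a[0] := 2*v: store(a, 0, 2*v)[h] + 2*cnt >= -4
Before assert h - v - 1 <= -9 -> a[cnt + 2] + 7 <= -3: (h <= v - 8 -> a[cnt + 2] <= -10) and store(a, 0, 2*v)[h] + 2*cnt >= -4
Before a[h] := cnt - 1: (h <= v - 8 -> store(a, h, cnt - 1)[cnt + 2] <= -10) and store(store(a, h, cnt - 1), 0, 2*v)[h] + 2*cnt >= -4
Before h := 3*cnt + 8: (3*cnt <= v - 16 -> store(a, 3*cnt + 8, cnt - 1)[cnt + 2] <= -10) and store(store(a, 3*cnt + 8, cnt - 1), 0, 2*v)[3*cnt + 8] + 2*cnt >= -4
Before v := cnt + 7: (2*cnt <= -9 -> store(a, 3*cnt + 8, cnt - 1)[cnt + 2] <= -10) and store(store(a, 3*cnt + 8, cnt - 1), 0, 2*cnt + 14)[3*cnt + 8] + 2*cnt >= -4
Answer: WP = (2*cnt <= -9 -> store(a, 3*cnt + 8, cnt - 1)[cnt + 2] <= -10) and store(store(a, 3*cnt + 8, cnt - 1), 0, 2*cnt + 14)[3*cnt + 8] + 2*cnt >= -4


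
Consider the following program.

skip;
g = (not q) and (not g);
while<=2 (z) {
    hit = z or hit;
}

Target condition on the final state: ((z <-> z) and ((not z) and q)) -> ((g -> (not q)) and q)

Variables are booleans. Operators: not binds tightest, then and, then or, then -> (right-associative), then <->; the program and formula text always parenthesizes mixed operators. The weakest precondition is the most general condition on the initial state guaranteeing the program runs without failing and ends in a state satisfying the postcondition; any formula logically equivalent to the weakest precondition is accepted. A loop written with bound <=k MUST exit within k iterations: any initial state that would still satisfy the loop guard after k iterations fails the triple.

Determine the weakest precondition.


Working backward. After the program, the postcondition ((z <-> z) and ((not z) and q)) -> ((g -> (not q)) and q) must hold; in canonical form it is ((not z) and q) -> ((g -> (not q)) and q).
Before the loop (bound <=2), unroll the exhaustion recursion (WP_0 = exit-now case; WP_j = one more guarded iteration, up to j = 2):
  WP_0: (not z) and (((not z) and q) -> ((g -> (not q)) and q))
  WP_1: (z -> ((not z) and (((not z) and q) -> ((g -> (not q)) and q)))) and ((not z) -> (((not z) and q) -> ((g -> (not q)) and q)))
  WP_2: (z -> ((z -> ((not z) and (((not z) and q) -> ((g -> (not q)) and q)))) and ((not z) -> (((not z) and q) -> ((g -> (not q)) and q))))) and ((not z) -> (((not z) and q) -> ((g -> (not q)) and q)))
So before the loop: (z -> ((z -> ((not z) and (((not z) and q) -> ((g -> (not q)) and q)))) and ((not z) -> (((not z) and q) -> ((g -> (not q)) and q))))) and ((not z) -> (((not z) and q) -> ((g -> (not q)) and q)))
Before g := (not q) and (not g): (z -> ((z -> ((not z) and (((not z) and q) -> ((((not q) and (not g)) -> (not q)) and q)))) and ((not z) -> (((not z) and q) -> ((((not q) and (not g)) -> (not q)) and q))))) and ((not z) -> (((not z) and q) -> ((((not q) and (not g)) -> (not q)) and q)))
Before skip: (z -> ((z -> ((not z) and (((not z) and q) -> ((((not q) and (not g)) -> (not q)) and q)))) and ((not z) -> (((not z) and q) -> ((((not q) and (not g)) -> (not q)) and q))))) and ((not z) -> (((not z) and q) -> ((((not q) and (not g)) -> (not q)) and q)))
Answer: WP = (z -> ((z -> ((not z) and (((not z) and q) -> ((((not q) and (not g)) -> (not q)) and q)))) and ((not z) -> (((not z) and q) -> ((((not q) and (not g)) -> (not q)) and q))))) and ((not z) -> (((not z) and q) -> ((((not q) and (not g)) -> (not q)) and q)))


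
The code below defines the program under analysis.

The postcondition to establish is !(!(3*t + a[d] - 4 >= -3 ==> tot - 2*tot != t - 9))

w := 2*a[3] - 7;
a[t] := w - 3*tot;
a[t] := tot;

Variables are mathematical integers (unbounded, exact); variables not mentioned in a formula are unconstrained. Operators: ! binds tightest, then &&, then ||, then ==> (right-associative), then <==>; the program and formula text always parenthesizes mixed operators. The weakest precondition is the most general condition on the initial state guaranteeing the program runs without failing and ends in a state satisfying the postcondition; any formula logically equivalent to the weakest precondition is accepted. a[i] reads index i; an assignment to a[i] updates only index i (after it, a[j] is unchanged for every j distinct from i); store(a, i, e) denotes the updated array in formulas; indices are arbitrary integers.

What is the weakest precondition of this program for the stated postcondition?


Working backward. After the program, the postcondition !(!(3*t + a[d] - 4 >= -3 ==> tot - 2*tot != t - 9)) must hold; in canonical form it is a[d] + 3*t >= 1 ==> t + tot != 9.
Before a[t] := tot: store(a, t, tot)[d] + 3*t >= 1 ==> t + tot != 9
Before a[t] := w - 3*tot: store(store(a, t, -3*tot + w), t, tot)[d] + 3*t >= 1 ==> t + tot != 9
Before w := 2*a[3] - 7: store(store(a, t, 2*a[3] - 3*tot - 7), t, tot)[d] + 3*t >= 1 ==> t + tot != 9
Answer: WP = store(store(a, t, 2*a[3] - 3*tot - 7), t, tot)[d] + 3*t >= 1 ==> t + tot != 9


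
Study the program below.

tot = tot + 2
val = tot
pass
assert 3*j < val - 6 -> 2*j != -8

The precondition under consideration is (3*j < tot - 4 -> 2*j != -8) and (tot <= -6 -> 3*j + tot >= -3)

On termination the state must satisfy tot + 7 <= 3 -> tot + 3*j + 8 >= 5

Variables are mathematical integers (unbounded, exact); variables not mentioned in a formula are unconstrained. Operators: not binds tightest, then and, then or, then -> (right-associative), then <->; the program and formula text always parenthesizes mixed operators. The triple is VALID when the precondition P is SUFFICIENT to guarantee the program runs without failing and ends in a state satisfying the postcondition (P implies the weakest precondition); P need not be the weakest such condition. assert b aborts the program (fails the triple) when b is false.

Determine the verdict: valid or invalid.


Working backward. After the program, the postcondition tot + 7 <= 3 -> tot + 3*j + 8 >= 5 must hold; in canonical form it is tot <= -4 -> 3*j + tot >= -3.
Before assert 3*j < val - 6 -> 2*j != -8: (3*j < val - 6 -> 2*j != -8) and (tot <= -4 -> 3*j + tot >= -3)
Before skip: (3*j < val - 6 -> 2*j != -8) and (tot <= -4 -> 3*j + tot >= -3)
Before val := tot: (3*j < tot - 6 -> 2*j != -8) and (tot <= -4 -> 3*j + tot >= -3)
Before tot := tot + 2: (3*j < tot - 4 -> 2*j != -8) and (tot <= -6 -> 3*j + tot >= -5)
The weakest precondition is (3*j < tot - 4 -> 2*j != -8) and (tot <= -6 -> 3*j + tot >= -5).
Check whether (3*j < tot - 4 -> 2*j != -8) and (tot <= -6 -> 3*j + tot >= -3) implies it.
Every state satisfying the precondition satisfies the weakest precondition: the implication holds.
Answer: valid


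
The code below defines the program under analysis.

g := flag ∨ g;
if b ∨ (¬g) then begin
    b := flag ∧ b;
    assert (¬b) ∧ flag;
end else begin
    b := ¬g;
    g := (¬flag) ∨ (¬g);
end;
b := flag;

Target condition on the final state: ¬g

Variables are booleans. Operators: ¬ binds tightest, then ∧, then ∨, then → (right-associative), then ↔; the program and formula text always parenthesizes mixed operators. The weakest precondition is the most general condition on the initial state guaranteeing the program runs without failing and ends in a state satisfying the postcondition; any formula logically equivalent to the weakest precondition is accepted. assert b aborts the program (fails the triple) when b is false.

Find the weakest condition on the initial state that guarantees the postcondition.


Working backward. After the program, ¬g must hold.
Before b := flag: ¬g
Then branch requires (¬(flag ∧ b)) ∧ flag ∧ (¬g); else branch requires ¬((¬flag) ∨ (¬g)).
Before the if: ((b ∨ (¬g)) → ((¬(flag ∧ b)) ∧ flag ∧ (¬g))) ∧ ((¬(b ∨ (¬g))) → (¬((¬flag) ∨ (¬g))))
Before g := flag ∨ g: ((b ∨ (¬(flag ∨ g))) → ((¬(flag ∧ b)) ∧ flag ∧ (¬(flag ∨ g)))) ∧ ((¬(b ∨ (¬(flag ∨ g)))) → (¬((¬flag) ∨ (¬(flag ∨ g)))))
Answer: WP = ((b ∨ (¬(flag ∨ g))) → ((¬(flag ∧ b)) ∧ flag ∧ (¬(flag ∨ g)))) ∧ ((¬(b ∨ (¬(flag ∨ g)))) → (¬((¬flag) ∨ (¬(flag ∨ g)))))


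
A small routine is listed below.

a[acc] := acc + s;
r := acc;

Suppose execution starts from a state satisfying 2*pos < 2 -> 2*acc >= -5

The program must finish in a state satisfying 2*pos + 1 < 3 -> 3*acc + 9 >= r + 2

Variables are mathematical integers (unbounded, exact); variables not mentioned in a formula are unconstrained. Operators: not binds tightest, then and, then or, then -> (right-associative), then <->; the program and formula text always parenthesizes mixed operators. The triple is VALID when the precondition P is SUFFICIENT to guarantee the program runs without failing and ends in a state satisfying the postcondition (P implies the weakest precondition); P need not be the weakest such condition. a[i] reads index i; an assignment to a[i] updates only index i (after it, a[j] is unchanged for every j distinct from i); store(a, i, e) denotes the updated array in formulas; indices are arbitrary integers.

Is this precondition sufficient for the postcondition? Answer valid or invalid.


Working backward. After the program, the postcondition 2*pos + 1 < 3 -> 3*acc + 9 >= r + 2 must hold; in canonical form it is 2*pos < 2 -> 3*acc >= r - 7.
Before r := acc: 2*pos < 2 -> 2*acc >= -7
Before a[acc] := acc + s: 2*pos < 2 -> 2*acc >= -7
The weakest precondition is 2*pos < 2 -> 2*acc >= -7.
Check whether 2*pos < 2 -> 2*acc >= -5 implies it.
Every state satisfying the precondition satisfies the weakest precondition: the implication holds.
Answer: valid


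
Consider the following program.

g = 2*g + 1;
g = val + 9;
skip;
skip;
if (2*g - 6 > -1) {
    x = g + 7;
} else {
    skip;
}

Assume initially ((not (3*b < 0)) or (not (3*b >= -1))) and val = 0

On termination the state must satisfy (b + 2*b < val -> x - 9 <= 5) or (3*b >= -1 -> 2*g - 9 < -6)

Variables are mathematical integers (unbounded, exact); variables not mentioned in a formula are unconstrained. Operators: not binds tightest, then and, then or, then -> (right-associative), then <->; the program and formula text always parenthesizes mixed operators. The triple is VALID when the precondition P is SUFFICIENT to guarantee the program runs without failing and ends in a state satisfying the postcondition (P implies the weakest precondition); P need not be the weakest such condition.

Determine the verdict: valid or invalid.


Working backward. After the program, the postcondition (b + 2*b < val -> x - 9 <= 5) or (3*b >= -1 -> 2*g - 9 < -6) must hold; in canonical form it is (3*b < val -> x <= 14) or (3*b >= -1 -> 2*g < 3).
Then branch requires (3*b < val -> g <= 7) or (3*b >= -1 -> 2*g < 3); else branch requires (3*b < val -> x <= 14) or (3*b >= -1 -> 2*g < 3).
Before the if: (2*g > 5 -> ((3*b < val -> g <= 7) or (3*b >= -1 -> 2*g < 3))) and ((not (2*g > 5)) -> ((3*b < val -> x <= 14) or (3*b >= -1 -> 2*g < 3)))
Before skip: (2*g > 5 -> ((3*b < val -> g <= 7) or (3*b >= -1 -> 2*g < 3))) and ((not (2*g > 5)) -> ((3*b < val -> x <= 14) or (3*b >= -1 -> 2*g < 3)))
Before skip: (2*g > 5 -> ((3*b < val -> g <= 7) or (3*b >= -1 -> 2*g < 3))) and ((not (2*g > 5)) -> ((3*b < val -> x <= 14) or (3*b >= -1 -> 2*g < 3)))
Before g := val + 9: (2*val > -13 -> ((3*b < val -> val <= -2) or (3*b >= -1 -> 2*val < -15))) and ((not (2*val > -13)) -> ((3*b < val -> x <= 14) or (3*b >= -1 -> 2*val < -15)))
Before g := 2*g + 1: (2*val > -13 -> ((3*b < val -> val <= -2) or (3*b >= -1 -> 2*val < -15))) and ((not (2*val > -13)) -> ((3*b < val -> x <= 14) or (3*b >= -1 -> 2*val < -15)))
The weakest precondition is (2*val > -13 -> ((3*b < val -> val <= -2) or (3*b >= -1 -> 2*val < -15))) and ((not (2*val > -13)) -> ((3*b < val -> x <= 14) or (3*b >= -1 -> 2*val < -15))).
Check whether ((not (3*b < 0)) or (not (3*b >= -1))) and val = 0 implies it.
Every state satisfying the precondition satisfies the weakest precondition: the implication holds.
Answer: valid


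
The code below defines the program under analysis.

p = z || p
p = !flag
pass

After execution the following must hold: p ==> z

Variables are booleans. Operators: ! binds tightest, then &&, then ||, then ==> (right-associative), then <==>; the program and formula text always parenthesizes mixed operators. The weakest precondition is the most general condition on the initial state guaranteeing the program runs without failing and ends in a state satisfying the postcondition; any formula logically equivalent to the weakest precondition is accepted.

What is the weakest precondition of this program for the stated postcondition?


Working backward. After the program, p ==> z must hold.
Before skip: p ==> z
Before p := !flag: (!flag) ==> z
Before p := z || p: (!flag) ==> z
Answer: WP = (!flag) ==> z


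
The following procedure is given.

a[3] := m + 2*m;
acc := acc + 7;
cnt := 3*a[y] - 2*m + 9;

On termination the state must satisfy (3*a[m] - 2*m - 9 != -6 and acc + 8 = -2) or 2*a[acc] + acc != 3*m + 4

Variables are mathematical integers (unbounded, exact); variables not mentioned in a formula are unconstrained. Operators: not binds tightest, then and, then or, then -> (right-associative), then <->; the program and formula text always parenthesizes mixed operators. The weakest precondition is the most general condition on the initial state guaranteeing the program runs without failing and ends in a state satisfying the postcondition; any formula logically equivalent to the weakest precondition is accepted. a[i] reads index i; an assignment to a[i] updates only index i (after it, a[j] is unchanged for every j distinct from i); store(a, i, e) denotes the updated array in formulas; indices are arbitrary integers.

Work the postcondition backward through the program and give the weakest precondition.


Working backward. After the program, the postcondition (3*a[m] - 2*m - 9 != -6 and acc + 8 = -2) or 2*a[acc] + acc != 3*m + 4 must hold; in canonical form it is (3*a[m] != 2*m + 3 and acc = -10) or 2*a[acc] + acc != 3*m + 4.
Before cnt := 3*a[y] - 2*m + 9: (3*a[m] != 2*m + 3 and acc = -10) or 2*a[acc] + acc != 3*m + 4
Before acc := acc + 7: (3*a[m] != 2*m + 3 and acc = -17) or 2*a[acc + 7] + acc != 3*m - 3
Before a[3] := m + 2*m: (3*store(a, 3, 3*m)[m] != 2*m + 3 and acc = -17) or 2*store(a, 3, 3*m)[acc + 7] + acc != 3*m - 3
Answer: WP = (3*store(a, 3, 3*m)[m] != 2*m + 3 and acc = -17) or 2*store(a, 3, 3*m)[acc + 7] + acc != 3*m - 3


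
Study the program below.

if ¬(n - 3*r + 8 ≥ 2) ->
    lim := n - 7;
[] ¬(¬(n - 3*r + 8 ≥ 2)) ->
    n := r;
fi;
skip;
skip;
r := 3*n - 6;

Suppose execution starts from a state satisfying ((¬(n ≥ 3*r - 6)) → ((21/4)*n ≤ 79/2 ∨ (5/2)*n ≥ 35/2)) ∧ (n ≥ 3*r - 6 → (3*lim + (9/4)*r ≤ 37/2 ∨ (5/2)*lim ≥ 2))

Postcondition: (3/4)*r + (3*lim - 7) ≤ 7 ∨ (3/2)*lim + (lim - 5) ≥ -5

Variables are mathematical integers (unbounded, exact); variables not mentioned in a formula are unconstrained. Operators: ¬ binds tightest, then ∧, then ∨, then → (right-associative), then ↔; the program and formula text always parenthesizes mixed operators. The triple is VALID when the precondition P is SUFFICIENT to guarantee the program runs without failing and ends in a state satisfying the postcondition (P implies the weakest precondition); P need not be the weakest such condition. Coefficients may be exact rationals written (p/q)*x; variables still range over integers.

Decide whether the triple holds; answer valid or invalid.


Working backward. After the program, the postcondition (3/4)*r + (3*lim - 7) ≤ 7 ∨ (3/2)*lim + (lim - 5) ≥ -5 must hold; in canonical form it is 3*lim + (3/4)*r ≤ 14 ∨ (5/2)*lim ≥ 0.
Before r := 3*n - 6: 3*lim + (9/4)*n ≤ 37/2 ∨ (5/2)*lim ≥ 0
Before skip: 3*lim + (9/4)*n ≤ 37/2 ∨ (5/2)*lim ≥ 0
Before skip: 3*lim + (9/4)*n ≤ 37/2 ∨ (5/2)*lim ≥ 0
Then branch requires (21/4)*n ≤ 79/2 ∨ (5/2)*n ≥ 35/2; else branch requires 3*lim + (9/4)*r ≤ 37/2 ∨ (5/2)*lim ≥ 0.
Before the if: ((¬(n ≥ 3*r - 6)) → ((21/4)*n ≤ 79/2 ∨ (5/2)*n ≥ 35/2)) ∧ (n ≥ 3*r - 6 → (3*lim + (9/4)*r ≤ 37/2 ∨ (5/2)*lim ≥ 0))
The weakest precondition is ((¬(n ≥ 3*r - 6)) → ((21/4)*n ≤ 79/2 ∨ (5/2)*n ≥ 35/2)) ∧ (n ≥ 3*r - 6 → (3*lim + (9/4)*r ≤ 37/2 ∨ (5/2)*lim ≥ 0)).
Check whether ((¬(n ≥ 3*r - 6)) → ((21/4)*n ≤ 79/2 ∨ (5/2)*n ≥ 35/2)) ∧ (n ≥ 3*r - 6 → (3*lim + (9/4)*r ≤ 37/2 ∨ (5/2)*lim ≥ 2)) implies it.
Every state satisfying the precondition satisfies the weakest precondition: the implication holds.
Answer: valid


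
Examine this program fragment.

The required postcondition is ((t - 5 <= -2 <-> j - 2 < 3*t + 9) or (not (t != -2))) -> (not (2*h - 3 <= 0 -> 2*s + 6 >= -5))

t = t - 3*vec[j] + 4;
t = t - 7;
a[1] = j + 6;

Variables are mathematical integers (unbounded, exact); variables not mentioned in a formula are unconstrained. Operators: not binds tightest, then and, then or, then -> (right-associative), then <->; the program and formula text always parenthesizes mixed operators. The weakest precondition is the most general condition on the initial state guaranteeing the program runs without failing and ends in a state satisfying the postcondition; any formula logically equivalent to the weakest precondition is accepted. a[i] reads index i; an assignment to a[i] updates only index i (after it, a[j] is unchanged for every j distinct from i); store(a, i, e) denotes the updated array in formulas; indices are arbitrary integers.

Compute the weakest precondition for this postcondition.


Working backward. After the program, the postcondition ((t - 5 <= -2 <-> j - 2 < 3*t + 9) or (not (t != -2))) -> (not (2*h - 3 <= 0 -> 2*s + 6 >= -5)) must hold; in canonical form it is ((t <= 3 <-> j < 3*t + 11) or (not (t != -2))) -> (not (2*h <= 3 -> 2*s >= -11)).
Before a[1] := j + 6: ((t <= 3 <-> j < 3*t + 11) or (not (t != -2))) -> (not (2*h <= 3 -> 2*s >= -11))
Before t := t - 7: ((t <= 10 <-> j < 3*t - 10) or (not (t != 5))) -> (not (2*h <= 3 -> 2*s >= -11))
Before t := t - 3*vec[j] + 4: ((t <= 3*vec[j] + 6 <-> 9*vec[j] + j < 3*t + 2) or (not (t != 3*vec[j] + 1))) -> (not (2*h <= 3 -> 2*s >= -11))
Answer: WP = ((t <= 3*vec[j] + 6 <-> 9*vec[j] + j < 3*t + 2) or (not (t != 3*vec[j] + 1))) -> (not (2*h <= 3 -> 2*s >= -11))


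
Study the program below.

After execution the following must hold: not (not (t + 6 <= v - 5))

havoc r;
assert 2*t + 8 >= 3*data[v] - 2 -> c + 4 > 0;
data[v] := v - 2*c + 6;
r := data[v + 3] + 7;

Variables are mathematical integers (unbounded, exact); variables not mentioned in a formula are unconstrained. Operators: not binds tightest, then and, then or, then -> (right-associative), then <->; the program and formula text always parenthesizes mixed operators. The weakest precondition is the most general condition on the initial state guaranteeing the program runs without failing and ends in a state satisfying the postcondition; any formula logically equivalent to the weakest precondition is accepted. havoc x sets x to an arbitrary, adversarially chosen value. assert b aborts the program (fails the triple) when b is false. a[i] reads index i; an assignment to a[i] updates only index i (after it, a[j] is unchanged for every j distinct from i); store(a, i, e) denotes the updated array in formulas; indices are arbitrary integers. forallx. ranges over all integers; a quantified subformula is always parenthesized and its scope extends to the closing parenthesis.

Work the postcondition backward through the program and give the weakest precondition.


Working backward. After the program, the postcondition not (not (t + 6 <= v - 5)) must hold; in canonical form it is t <= v - 11.
Before r := data[v + 3] + 7: t <= v - 11
Before data[v] := v - 2*c + 6: t <= v - 11
Before assert 2*t + 8 >= 3*data[v] - 2 -> c + 4 > 0: (2*t >= 3*data[v] - 10 -> c > -4) and t <= v - 11
Before havoc r: (2*t >= 3*data[v] - 10 -> c > -4) and t <= v - 11
Answer: WP = (2*t >= 3*data[v] - 10 -> c > -4) and t <= v - 11


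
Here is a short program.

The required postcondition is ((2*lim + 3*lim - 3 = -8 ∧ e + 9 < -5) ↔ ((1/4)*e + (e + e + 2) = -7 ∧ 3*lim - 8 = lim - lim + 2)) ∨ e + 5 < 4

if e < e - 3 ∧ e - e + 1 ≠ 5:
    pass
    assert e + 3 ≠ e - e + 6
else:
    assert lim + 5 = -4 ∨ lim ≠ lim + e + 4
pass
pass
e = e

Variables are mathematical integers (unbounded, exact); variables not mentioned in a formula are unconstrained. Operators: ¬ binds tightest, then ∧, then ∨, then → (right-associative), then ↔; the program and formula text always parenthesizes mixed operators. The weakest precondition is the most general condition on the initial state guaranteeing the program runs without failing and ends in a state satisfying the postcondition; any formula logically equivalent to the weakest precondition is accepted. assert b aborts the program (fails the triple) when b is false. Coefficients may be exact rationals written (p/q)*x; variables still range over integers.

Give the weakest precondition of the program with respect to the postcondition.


Working backward. After the program, the postcondition ((2*lim + 3*lim - 3 = -8 ∧ e + 9 < -5) ↔ ((1/4)*e + (e + e + 2) = -7 ∧ 3*lim - 8 = lim - lim + 2)) ∨ e + 5 < 4 must hold; in canonical form it is ((5*lim = -5 ∧ e < -14) ↔ ((9/4)*e = -9 ∧ 3*lim = 10)) ∨ e < -1.
Before e := e: ((5*lim = -5 ∧ e < -14) ↔ ((9/4)*e = -9 ∧ 3*lim = 10)) ∨ e < -1
Before skip: ((5*lim = -5 ∧ e < -14) ↔ ((9/4)*e = -9 ∧ 3*lim = 10)) ∨ e < -1
Before skip: ((5*lim = -5 ∧ e < -14) ↔ ((9/4)*e = -9 ∧ 3*lim = 10)) ∨ e < -1
Then branch requires e ≠ 3 ∧ (((5*lim = -5 ∧ e < -14) ↔ ((9/4)*e = -9 ∧ 3*lim = 10)) ∨ e < -1); else branch requires (lim = -9 ∨ e ≠ -4) ∧ (((5*lim = -5 ∧ e < -14) ↔ ((9/4)*e = -9 ∧ 3*lim = 10)) ∨ e < -1).
Before the if: (lim = -9 ∨ e ≠ -4) ∧ (((5*lim = -5 ∧ e < -14) ↔ ((9/4)*e = -9 ∧ 3*lim = 10)) ∨ e < -1)
Answer: WP = (lim = -9 ∨ e ≠ -4) ∧ (((5*lim = -5 ∧ e < -14) ↔ ((9/4)*e = -9 ∧ 3*lim = 10)) ∨ e < -1)


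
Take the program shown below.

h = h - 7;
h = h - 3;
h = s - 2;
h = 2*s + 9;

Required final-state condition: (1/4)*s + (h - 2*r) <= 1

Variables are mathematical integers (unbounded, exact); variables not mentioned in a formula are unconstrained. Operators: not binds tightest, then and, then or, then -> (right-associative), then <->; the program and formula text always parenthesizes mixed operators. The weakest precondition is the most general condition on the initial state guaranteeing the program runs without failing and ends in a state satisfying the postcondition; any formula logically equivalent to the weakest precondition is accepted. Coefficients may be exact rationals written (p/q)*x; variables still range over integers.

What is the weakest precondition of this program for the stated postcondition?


Working backward. After the program, the postcondition (1/4)*s + (h - 2*r) <= 1 must hold; in canonical form it is h + (1/4)*s <= 2*r + 1.
Before h := 2*s + 9: (9/4)*s <= 2*r - 8
Before h := s - 2: (9/4)*s <= 2*r - 8
Before h := h - 3: (9/4)*s <= 2*r - 8
Before h := h - 7: (9/4)*s <= 2*r - 8
Answer: WP = (9/4)*s <= 2*r - 8


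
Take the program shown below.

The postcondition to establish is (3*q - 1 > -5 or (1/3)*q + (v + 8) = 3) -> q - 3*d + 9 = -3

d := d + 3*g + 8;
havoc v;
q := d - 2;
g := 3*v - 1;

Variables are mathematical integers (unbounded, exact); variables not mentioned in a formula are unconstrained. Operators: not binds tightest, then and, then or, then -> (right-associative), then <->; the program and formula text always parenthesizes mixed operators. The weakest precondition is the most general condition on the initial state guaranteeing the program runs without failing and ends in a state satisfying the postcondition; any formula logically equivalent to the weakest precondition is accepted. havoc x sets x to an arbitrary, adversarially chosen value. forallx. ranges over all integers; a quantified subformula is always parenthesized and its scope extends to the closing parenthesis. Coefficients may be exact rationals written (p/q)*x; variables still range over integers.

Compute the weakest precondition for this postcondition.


Working backward. After the program, the postcondition (3*q - 1 > -5 or (1/3)*q + (v + 8) = 3) -> q - 3*d + 9 = -3 must hold; in canonical form it is (3*q > -4 or (1/3)*q + v = -5) -> q = 3*d - 12.
Before g := 3*v - 1: (3*q > -4 or (1/3)*q + v = -5) -> q = 3*d - 12
Before q := d - 2: (3*d > 2 or (1/3)*d + v = -13/3) -> 2*d = 10
Before havoc v: forall v_1. ((3*d > 2 or (1/3)*d + v_1 = -13/3) -> 2*d = 10)
Before d := d + 3*g + 8: forall v_1. ((3*d + 9*g > -22 or (1/3)*d + g + v_1 = -7) -> 2*d + 6*g = -6)
Answer: WP = forall v_1. ((3*d + 9*g > -22 or (1/3)*d + g + v_1 = -7) -> 2*d + 6*g = -6)
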